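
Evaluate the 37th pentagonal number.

2035

37·(3·37 − 1)/2 = 37·110/2 = 37·55 = 2035.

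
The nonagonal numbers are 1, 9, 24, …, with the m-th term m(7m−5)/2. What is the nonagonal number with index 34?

3961

The 34th nonagonal number is n(7n−5)/2 with n = 34.
34·(7·34 − 5)/2 = 34·233/2 = 3961.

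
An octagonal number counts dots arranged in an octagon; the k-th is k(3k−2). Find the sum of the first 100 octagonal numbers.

Σ i(3i−2) = 3Σi² − 2Σi over i = 1..100.
Σi = 5050 and Σi² = 338350.
3·338350 − 2·5050 = 1004950.

1004950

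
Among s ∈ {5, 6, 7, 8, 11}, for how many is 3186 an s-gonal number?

2

s = 5: P(5, 46) = 3151 and P(5, 47) = 3290; 3186 is not s-gonal.
s = 6: P(6, 40) = 3160 and P(6, 41) = 3321; 3186 is not s-gonal.
s = 7: P(7, 36) = 3186. ✓
s = 8: P(8, 32) = 3008 and P(8, 33) = 3201; 3186 is not s-gonal.
s = 11: P(11, 27) = 3186. ✓
Hits: s ∈ {7, 11} → 2.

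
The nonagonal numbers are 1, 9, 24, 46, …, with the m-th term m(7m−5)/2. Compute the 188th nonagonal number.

123234

188·(7·188 − 5)/2 = 188·1311/2 = 123234.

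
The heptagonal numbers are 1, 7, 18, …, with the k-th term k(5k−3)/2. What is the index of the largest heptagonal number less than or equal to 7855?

Solve n(5n−3)/2 ≤ 7855 for integer n.
n = 56 gives 7756 ≤ 7855, while n = 57 gives 8037 > 7855; so the answer is index 56.

56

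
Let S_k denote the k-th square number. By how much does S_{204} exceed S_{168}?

13392

204² = 41616 and 168² = 28224.
Difference: 41616 − 28224 = 13392.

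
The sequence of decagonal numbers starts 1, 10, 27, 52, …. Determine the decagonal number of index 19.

The 19th decagonal number is n(4n−3) with n = 19.
19·(4·19 − 3) = 19·73 = 1387.

1387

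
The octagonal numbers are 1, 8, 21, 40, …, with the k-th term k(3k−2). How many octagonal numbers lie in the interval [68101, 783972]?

The n-th octagonal number is n(3n−2).
Smallest index with value ≥ 68101: n = 151 (giving 68101).
Largest index with value ≤ 783972: n = 511 (giving 782341).
Indices 151 through 511: 361 terms.

361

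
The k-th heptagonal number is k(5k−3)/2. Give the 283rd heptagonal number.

199798

The 283rd heptagonal number is n(5n−3)/2 with n = 283.
283·(5·283 − 3)/2 = 283·1412/2 = 283·706 = 199798.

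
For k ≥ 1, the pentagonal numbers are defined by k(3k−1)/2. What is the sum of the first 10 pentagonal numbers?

550

Σ i(3i−1)/2 = (3Σi² − Σi) / 2 over i = 1..10.
Σi = 55 and Σi² = 385.
(3·385 − 1·55) / 2 = 1100/2 = 550.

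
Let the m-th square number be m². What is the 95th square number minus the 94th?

189

n² − (n−1)² = 2n − 1, so 95² − 94² = 2·95 − 1 = 189.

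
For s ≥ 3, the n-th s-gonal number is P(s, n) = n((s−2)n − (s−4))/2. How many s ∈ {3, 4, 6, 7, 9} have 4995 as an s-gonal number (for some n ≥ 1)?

1

s = 3: P(3, 99) = 4950 and P(3, 100) = 5050; 4995 is not s-gonal.
s = 4: P(4, 70) = 4900 and P(4, 71) = 5041; 4995 is not s-gonal.
s = 6: P(6, 50) = 4950 and P(6, 51) = 5151; 4995 is not s-gonal.
s = 7: P(7, 45) = 4995. ✓
s = 9: P(9, 38) = 4959 and P(9, 39) = 5226; 4995 is not s-gonal.
Hits: s ∈ {7} → 1.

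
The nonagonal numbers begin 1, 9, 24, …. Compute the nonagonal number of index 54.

10071

The 54th nonagonal number is n(7n−5)/2 with n = 54.
54·(7·54 − 5)/2 = 54·373/2 = 10071.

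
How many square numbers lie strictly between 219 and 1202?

20

The n-th square number is n².
Smallest index with value > 219: n = 15 (giving 225).
Largest index with value < 1202: n = 34 (giving 1156).
Indices 15 through 34: 20 terms.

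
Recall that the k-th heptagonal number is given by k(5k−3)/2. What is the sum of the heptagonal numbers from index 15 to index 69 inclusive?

Σ i(5i−3)/2 = (5Σi² − 3Σi) / 2 over i = 15..69.
Σi = 2415 − 105 = 2310 and Σi² = 111895 − 1015 = 110880.
(5·110880 − 3·2310) / 2 = 547470/2 = 273735.

273735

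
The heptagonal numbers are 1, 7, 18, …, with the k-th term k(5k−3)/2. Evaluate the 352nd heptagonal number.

352·(5·352 − 3)/2 = 352·1757/2 = 309232.

309232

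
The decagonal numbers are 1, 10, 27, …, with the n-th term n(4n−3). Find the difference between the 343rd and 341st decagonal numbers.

5466

343·(4·343 − 3) = 469567 and 341·(4·341 − 3) = 464101.
Difference: 469567 − 464101 = 5466.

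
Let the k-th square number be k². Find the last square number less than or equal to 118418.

118336

Solve n² ≤ 118418 for integer n.
n = 344 gives 118336 ≤ 118418, while n = 345 gives 119025 > 118418; so the answer is 118336.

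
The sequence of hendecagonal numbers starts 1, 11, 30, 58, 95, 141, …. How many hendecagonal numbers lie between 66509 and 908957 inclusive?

The n-th hendecagonal number is n(9n−7)/2.
Smallest index with value ≥ 66509: n = 122 (giving 66551).
Largest index with value ≤ 908957: n = 449 (giving 905633).
Indices 122 through 449: 328 terms.

328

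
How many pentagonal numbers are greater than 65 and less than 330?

The n-th pentagonal number is n(3n−1)/2.
Smallest index with value > 65: n = 7 (giving 70).
Largest index with value < 330: n = 14 (giving 287).
Indices 7 through 14: 8 terms.

8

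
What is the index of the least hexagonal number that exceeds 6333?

57

Solve n(2n−1) > 6333 for integer n.
The largest n with value ≤ 6333 is 56 (since 6216 ≤ 6333 < 6441), so the first above is n = 57, value 6441.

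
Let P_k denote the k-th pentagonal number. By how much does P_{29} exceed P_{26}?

29·(3·29 − 1)/2 = 1247 and 26·(3·26 − 1)/2 = 1001.
Difference: 1247 − 1001 = 246.

246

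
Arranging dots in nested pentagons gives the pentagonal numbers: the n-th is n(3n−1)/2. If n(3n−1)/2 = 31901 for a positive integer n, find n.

Set n(3n−1)/2 = 31901, giving 3n² − n − 63802 = 0.
So n = (1 + 875) / 6 = 876/6 = 146.
Check: 146·(3·146 − 1)/2 = 31901. ✓

146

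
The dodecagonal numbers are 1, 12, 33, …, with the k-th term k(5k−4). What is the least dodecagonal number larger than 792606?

794409

Solve n(5n−4) > 792606 for integer n.
The largest n with value ≤ 792606 is 398 (since 790428 ≤ 792606 < 794409), so the first above is n = 399, value 794409.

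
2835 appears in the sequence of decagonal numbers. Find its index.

27

Set n(4n−3) = 2835, giving 4n² − 3n − 2835 = 0.
The discriminant is 9 + 16·2835 = 45369, and √45369 = 213.
So n = (3 + 213) / 8 = 216/8 = 27.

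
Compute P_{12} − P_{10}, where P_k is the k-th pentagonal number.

12·(3·12 − 1)/2 = 210 and 10·(3·10 − 1)/2 = 145.
Difference: 210 − 145 = 65.

65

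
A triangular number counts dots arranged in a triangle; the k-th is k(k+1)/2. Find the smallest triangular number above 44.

45

Solve n(n+1)/2 > 44 for integer n.
The largest n with value ≤ 44 is 8 (since 36 ≤ 44 < 45), so the first above is n = 9, value 45.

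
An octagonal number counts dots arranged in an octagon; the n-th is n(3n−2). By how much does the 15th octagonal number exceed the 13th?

164

15·(3·15 − 2) = 645 and 13·(3·13 − 2) = 481.
Difference: 645 − 481 = 164.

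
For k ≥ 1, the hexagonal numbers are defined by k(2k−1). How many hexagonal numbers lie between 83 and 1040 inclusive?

The n-th hexagonal number is n(2n−1).
Smallest index with value ≥ 83: n = 7 (giving 91).
Largest index with value ≤ 1040: n = 23 (giving 1035).
Indices 7 through 23: 17 terms.

17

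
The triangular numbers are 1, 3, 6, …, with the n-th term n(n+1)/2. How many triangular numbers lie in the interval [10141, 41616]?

147

The n-th triangular number is n(n+1)/2.
Smallest index with value ≥ 10141: n = 142 (giving 10153).
Largest index with value ≤ 41616: n = 288 (giving 41616).
Indices 142 through 288: 147 terms.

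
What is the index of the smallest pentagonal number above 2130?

Solve n(3n−1)/2 > 2130 for integer n.
The largest n with value ≤ 2130 is 37 (since 2035 ≤ 2130 < 2147), so the first above is n = 38, value 2147.

38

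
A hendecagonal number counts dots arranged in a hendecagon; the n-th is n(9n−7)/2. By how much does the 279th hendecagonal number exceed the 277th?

4997

279·(9·279 − 7)/2 = 349308 and 277·(9·277 − 7)/2 = 344311.
Difference: 349308 − 344311 = 4997.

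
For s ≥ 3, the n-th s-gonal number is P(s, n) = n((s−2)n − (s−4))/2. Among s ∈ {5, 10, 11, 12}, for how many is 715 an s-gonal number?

s = 5: P(5, 22) = 715. ✓
s = 10: P(10, 13) = 637 and P(10, 14) = 742; 715 is not s-gonal.
s = 11: P(11, 13) = 715. ✓
s = 12: P(12, 12) = 672 and P(12, 13) = 793; 715 is not s-gonal.
Hits: s ∈ {5, 11} → 2.

2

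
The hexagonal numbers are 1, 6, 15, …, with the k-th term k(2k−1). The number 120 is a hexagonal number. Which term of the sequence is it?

Set n(2n−1) = 120, giving 2n² − n − 120 = 0.
The discriminant is 1 + 8·120 = 961, and √961 = 31.
So n = (1 + 31) / 4 = 32/4 = 8.

8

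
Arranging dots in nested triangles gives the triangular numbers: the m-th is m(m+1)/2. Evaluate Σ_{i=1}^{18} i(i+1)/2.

Σ i(i+1)/2 = (Σi² + Σi) / 2 over i = 1..18.
Σi = 171 and Σi² = 2109.
(1·2109 + 1·171) / 2 = 2280/2 = 1140.

1140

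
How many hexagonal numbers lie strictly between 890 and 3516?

21

The n-th hexagonal number is n(2n−1).
Smallest index with value > 890: n = 22 (giving 946).
Largest index with value < 3516: n = 42 (giving 3486).
Indices 22 through 42: 21 terms.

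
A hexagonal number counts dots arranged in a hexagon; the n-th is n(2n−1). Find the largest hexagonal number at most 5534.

5356

Solve n(2n−1) ≤ 5534 for integer n.
n = 52 gives 5356 ≤ 5534, while n = 53 gives 5565 > 5534; so the answer is 5356.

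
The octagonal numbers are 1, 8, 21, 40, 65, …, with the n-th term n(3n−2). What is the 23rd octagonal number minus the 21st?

260

23·(3·23 − 2) = 1541 and 21·(3·21 − 2) = 1281.
Difference: 1541 − 1281 = 260.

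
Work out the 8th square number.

The 8th square number is n² with n = 8.
8² = 64.

64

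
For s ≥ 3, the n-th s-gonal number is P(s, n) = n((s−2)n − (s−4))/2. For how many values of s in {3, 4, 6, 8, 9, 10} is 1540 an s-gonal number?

3

s = 3: P(3, 55) = 1540. ✓
s = 4: P(4, 39) = 1521 and P(4, 40) = 1600; 1540 is not s-gonal.
s = 6: P(6, 28) = 1540. ✓
s = 8: P(8, 22) = 1408 and P(8, 23) = 1541; 1540 is not s-gonal.
s = 9: P(9, 21) = 1491 and P(9, 22) = 1639; 1540 is not s-gonal.
s = 10: P(10, 20) = 1540. ✓
Hits: s ∈ {3, 6, 10} → 3.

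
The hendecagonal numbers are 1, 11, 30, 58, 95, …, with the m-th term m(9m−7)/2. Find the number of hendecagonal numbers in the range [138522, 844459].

The n-th hendecagonal number is n(9n−7)/2.
Smallest index with value ≥ 138522: n = 176 (giving 138776).
Largest index with value ≤ 844459: n = 433 (giving 842185).
Indices 176 through 433: 258 terms.

258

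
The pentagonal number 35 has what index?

Set n(3n−1)/2 = 35, giving 3n² − n − 70 = 0.
The discriminant is 1 + 24·35 = 841, and √841 = 29.
So n = (1 + 29) / 6 = 30/6 = 5.

5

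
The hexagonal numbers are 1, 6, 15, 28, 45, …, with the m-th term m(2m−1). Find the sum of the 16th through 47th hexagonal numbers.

Σ i(2i−1) = 2Σi² − Σi over i = 16..47.
Σi = 1128 − 120 = 1008 and Σi² = 35720 − 1240 = 34480.
2·34480 − 1·1008 = 67952.

67952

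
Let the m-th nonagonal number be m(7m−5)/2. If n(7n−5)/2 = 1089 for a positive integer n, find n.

Set n(7n−5)/2 = 1089, giving 7n² − 5n − 2178 = 0.
So n = (5 + 247) / 14 = 252/14 = 18.
Check: 18·(7·18 − 5)/2 = 1089. ✓

18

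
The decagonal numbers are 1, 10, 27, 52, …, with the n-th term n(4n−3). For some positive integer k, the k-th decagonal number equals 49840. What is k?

Set n(4n−3) = 49840, giving 4n² − 3n − 49840 = 0.
The discriminant is 9 + 16·49840 = 797449, and √797449 = 893.
So n = (3 + 893) / 8 = 896/8 = 112.
Check: 112·(4·112 − 3) = 49840. ✓

112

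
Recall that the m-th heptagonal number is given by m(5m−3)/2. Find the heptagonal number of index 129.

The 129th heptagonal number is n(5n−3)/2 with n = 129.
129·(5·129 − 3)/2 = 129·642/2 = 129·321 = 41409.

41409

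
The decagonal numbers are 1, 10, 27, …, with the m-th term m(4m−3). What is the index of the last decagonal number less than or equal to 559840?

Solve n(4n−3) ≤ 559840 for integer n.
n = 374 gives 558382 ≤ 559840, while n = 375 gives 561375 > 559840; so the answer is index 374.

374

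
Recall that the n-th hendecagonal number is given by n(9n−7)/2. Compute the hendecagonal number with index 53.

12455

The 53rd hendecagonal number is n(9n−7)/2 with n = 53.
53·(9·53 − 7)/2 = 53·470/2 = 53·235 = 12455.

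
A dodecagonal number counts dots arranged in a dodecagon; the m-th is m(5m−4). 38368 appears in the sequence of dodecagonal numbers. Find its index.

88

Set n(5n−4) = 38368, giving 5n² − 4n − 38368 = 0.
The discriminant is 16 + 20·38368 = 767376, and √767376 = 876.
So n = (4 + 876) / 10 = 880/10 = 88.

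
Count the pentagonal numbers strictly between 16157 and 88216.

The n-th pentagonal number is n(3n−1)/2.
Smallest index with value > 16157: n = 104 (giving 16172).
Largest index with value < 88216: n = 242 (giving 87725).
Indices 104 through 242: 139 terms.

139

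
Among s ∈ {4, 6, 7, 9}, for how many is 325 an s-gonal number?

s = 4: P(4, 18) = 324 and P(4, 19) = 361; 325 is not s-gonal.
s = 6: P(6, 13) = 325. ✓
s = 7: P(7, 11) = 286 and P(7, 12) = 342; 325 is not s-gonal.
s = 9: P(9, 10) = 325. ✓
Hits: s ∈ {6, 9} → 2.

2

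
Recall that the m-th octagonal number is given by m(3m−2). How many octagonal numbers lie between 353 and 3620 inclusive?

24

The n-th octagonal number is n(3n−2).
Smallest index with value ≥ 353: n = 12 (giving 408).
Largest index with value ≤ 3620: n = 35 (giving 3605).
Indices 12 through 35: 24 terms.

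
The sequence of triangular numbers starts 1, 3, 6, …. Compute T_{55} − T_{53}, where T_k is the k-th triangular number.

55·56/2 = 1540 and 53·54/2 = 1431.
Difference: 1540 − 1431 = 109.

109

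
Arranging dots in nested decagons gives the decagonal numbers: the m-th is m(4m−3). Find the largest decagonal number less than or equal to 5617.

Solve n(4n−3) ≤ 5617 for integer n.
n = 37 gives 5365 ≤ 5617, while n = 38 gives 5662 > 5617; so the answer is 5365.

5365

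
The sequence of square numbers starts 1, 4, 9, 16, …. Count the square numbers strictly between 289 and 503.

5

The n-th square number is n².
Smallest index with value > 289: n = 18 (giving 324).
Largest index with value < 503: n = 22 (giving 484).
Indices 18 through 22: 5 terms.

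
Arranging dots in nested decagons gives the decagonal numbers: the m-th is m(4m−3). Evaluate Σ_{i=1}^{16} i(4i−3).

5576

Σ i(4i−3) = 4Σi² − 3Σi over i = 1..16.
Σi = 136 and Σi² = 1496.
4·1496 − 3·136 = 5576.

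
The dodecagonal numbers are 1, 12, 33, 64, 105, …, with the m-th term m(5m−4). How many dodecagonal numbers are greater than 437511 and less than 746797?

90

The n-th dodecagonal number is n(5n−4).
Smallest index with value > 437511: n = 297 (giving 439857).
Largest index with value < 746797: n = 386 (giving 743436).
Indices 297 through 386: 90 terms.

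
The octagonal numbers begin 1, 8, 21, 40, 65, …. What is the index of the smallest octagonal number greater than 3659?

Solve n(3n−2) > 3659 for integer n.
The largest n with value ≤ 3659 is 35 (since 3605 ≤ 3659 < 3816), so the first above is n = 36, value 3816.

36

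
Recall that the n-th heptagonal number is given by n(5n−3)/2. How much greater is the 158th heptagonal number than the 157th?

786

Consecutive heptagonal numbers differ by 5n − 4: here 5·158 − 4 = 786.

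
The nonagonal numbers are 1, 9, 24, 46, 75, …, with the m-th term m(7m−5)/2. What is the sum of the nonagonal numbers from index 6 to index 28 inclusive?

25829

Σ i(7i−5)/2 = (7Σi² − 5Σi) / 2 over i = 6..28.
Σi = 406 − 15 = 391 and Σi² = 7714 − 55 = 7659.
(7·7659 − 5·391) / 2 = 51658/2 = 25829.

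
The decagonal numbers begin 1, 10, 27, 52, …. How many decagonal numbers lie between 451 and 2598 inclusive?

15

The n-th decagonal number is n(4n−3).
Smallest index with value ≥ 451: n = 11 (giving 451).
Largest index with value ≤ 2598: n = 25 (giving 2425).
Indices 11 through 25: 15 terms.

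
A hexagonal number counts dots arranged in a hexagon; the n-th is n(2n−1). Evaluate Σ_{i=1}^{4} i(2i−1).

Σ i(2i−1) = 2Σi² − Σi over i = 1..4.
Σi = 10 and Σi² = 30.
2·30 − 1·10 = 50.

50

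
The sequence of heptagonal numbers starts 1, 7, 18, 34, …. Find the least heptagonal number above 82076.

Solve n(5n−3)/2 > 82076 for integer n.
The largest n with value ≤ 82076 is 181 (since 81631 ≤ 82076 < 82537), so the first above is n = 182, value 82537.

82537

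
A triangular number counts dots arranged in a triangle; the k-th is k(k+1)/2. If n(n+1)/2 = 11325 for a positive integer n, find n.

150

Set n(n+1)/2 = 11325, giving n² + n − 22650 = 0.
The discriminant is 1 + 8·11325 = 90601, and √90601 = 301.
So n = (-1 + 301) / 2 = 300/2 = 150.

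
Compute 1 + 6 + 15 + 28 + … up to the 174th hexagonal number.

Σ i(2i−1) = 2Σi² − Σi over i = 1..174.
Σi = 15225 and Σi² = 1771175.
2·1771175 − 1·15225 = 3527125.

3527125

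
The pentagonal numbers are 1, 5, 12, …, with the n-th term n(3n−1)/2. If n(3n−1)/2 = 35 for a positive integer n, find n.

Set n(3n−1)/2 = 35, giving 3n² − n − 70 = 0.
The discriminant is 1 + 24·35 = 841, and √841 = 29.
So n = (1 + 29) / 6 = 30/6 = 5.
Check: 5·(3·5 − 1)/2 = 35. ✓

5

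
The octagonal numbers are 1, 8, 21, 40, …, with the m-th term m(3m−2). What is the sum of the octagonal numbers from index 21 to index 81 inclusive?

526491

Σ i(3i−2) = 3Σi² − 2Σi over i = 21..81.
Σi = 3321 − 210 = 3111 and Σi² = 180441 − 2870 = 177571.
3·177571 − 2·3111 = 526491.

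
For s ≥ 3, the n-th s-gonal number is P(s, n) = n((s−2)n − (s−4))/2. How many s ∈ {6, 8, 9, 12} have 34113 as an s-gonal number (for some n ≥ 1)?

s = 6: P(6, 130) = 33670 and P(6, 131) = 34191; 34113 is not s-gonal.
s = 8: P(8, 106) = 33496 and P(8, 107) = 34133; 34113 is not s-gonal.
s = 9: P(9, 99) = 34056 and P(9, 100) = 34750; 34113 is not s-gonal.
s = 12: P(12, 83) = 34113. ✓
Hits: s ∈ {12} → 1.

1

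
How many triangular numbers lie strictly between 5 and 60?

8

The n-th triangular number is n(n+1)/2.
Smallest index with value > 5: n = 3 (giving 6).
Largest index with value < 60: n = 10 (giving 55).
Indices 3 through 10: 8 terms.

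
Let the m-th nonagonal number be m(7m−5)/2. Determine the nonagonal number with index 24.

1956

The 24th nonagonal number is n(7n−5)/2 with n = 24.
24·(7·24 − 5)/2 = 24·163/2 = 1956.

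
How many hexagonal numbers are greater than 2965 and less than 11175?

The n-th hexagonal number is n(2n−1).
Smallest index with value > 2965: n = 39 (giving 3003).
Largest index with value < 11175: n = 74 (giving 10878).
Indices 39 through 74: 36 terms.

36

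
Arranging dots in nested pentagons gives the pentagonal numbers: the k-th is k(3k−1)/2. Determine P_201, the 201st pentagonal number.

The 201st pentagonal number is n(3n−1)/2 with n = 201.
201·(3·201 − 1)/2 = 201·602/2 = 201·301 = 60501.

60501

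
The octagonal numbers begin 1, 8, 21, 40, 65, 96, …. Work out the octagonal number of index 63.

The 63rd octagonal number is n(3n−2) with n = 63.
63·(3·63 − 2) = 63·187 = 11781.

11781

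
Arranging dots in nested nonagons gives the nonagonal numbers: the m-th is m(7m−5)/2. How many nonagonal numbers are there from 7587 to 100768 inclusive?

The n-th nonagonal number is n(7n−5)/2.
Smallest index with value ≥ 7587: n = 47 (giving 7614).
Largest index with value ≤ 100768: n = 170 (giving 100725).
Indices 47 through 170: 124 terms.

124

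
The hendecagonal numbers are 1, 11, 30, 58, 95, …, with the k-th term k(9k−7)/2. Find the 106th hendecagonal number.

The 106th hendecagonal number is n(9n−7)/2 with n = 106.
106·(9·106 − 7)/2 = 106·947/2 = 50191.

50191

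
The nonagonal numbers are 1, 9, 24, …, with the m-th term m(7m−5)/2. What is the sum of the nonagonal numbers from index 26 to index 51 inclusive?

137501

Σ i(7i−5)/2 = (7Σi² − 5Σi) / 2 over i = 26..51.
Σi = 1326 − 325 = 1001 and Σi² = 45526 − 5525 = 40001.
(7·40001 − 5·1001) / 2 = 275002/2 = 137501.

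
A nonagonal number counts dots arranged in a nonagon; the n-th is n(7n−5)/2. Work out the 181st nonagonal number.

The 181st nonagonal number is n(7n−5)/2 with n = 181.
181·(7·181 − 5)/2 = 181·1262/2 = 181·631 = 114211.

114211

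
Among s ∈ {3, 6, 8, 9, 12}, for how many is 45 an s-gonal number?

2

s = 3: P(3, 9) = 45. ✓
s = 6: P(6, 5) = 45. ✓
s = 8: P(8, 4) = 40 and P(8, 5) = 65; 45 is not s-gonal.
s = 9: P(9, 3) = 24 and P(9, 4) = 46; 45 is not s-gonal.
s = 12: P(12, 3) = 33 and P(12, 4) = 64; 45 is not s-gonal.
Hits: s ∈ {3, 6} → 2.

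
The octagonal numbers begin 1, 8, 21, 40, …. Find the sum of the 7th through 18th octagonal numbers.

5754

Σ i(3i−2) = 3Σi² − 2Σi over i = 7..18.
Σi = 171 − 21 = 150 and Σi² = 2109 − 91 = 2018.
3·2018 − 2·150 = 5754.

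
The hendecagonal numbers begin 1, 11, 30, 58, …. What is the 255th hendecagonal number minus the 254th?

2287

Consecutive hendecagonal numbers differ by 9n − 8: here 9·255 − 8 = 2287.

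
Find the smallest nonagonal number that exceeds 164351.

Solve n(7n−5)/2 > 164351 for integer n.
The largest n with value ≤ 164351 is 217 (since 164269 ≤ 164351 < 165789), so the first above is n = 218, value 165789.

165789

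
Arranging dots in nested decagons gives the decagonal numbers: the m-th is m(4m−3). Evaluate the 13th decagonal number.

The 13th decagonal number is n(4n−3) with n = 13.
13·(4·13 − 3) = 13·49 = 637.

637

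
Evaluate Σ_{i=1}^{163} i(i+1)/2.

735130

Σ i(i+1)/2 = (Σi² + Σi) / 2 over i = 1..163.
Σi = 13366 and Σi² = 1456894.
(1·1456894 + 1·13366) / 2 = 1470260/2 = 735130.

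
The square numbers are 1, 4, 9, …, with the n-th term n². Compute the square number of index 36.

1296

The 36th square number is n² with n = 36.
36² = 1296.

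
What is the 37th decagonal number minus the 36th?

Consecutive decagonal numbers differ by 8n − 7: here 8·37 − 7 = 289.

289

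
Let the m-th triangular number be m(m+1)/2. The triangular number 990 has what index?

Set n(n+1)/2 = 990, giving n² + n − 1980 = 0.
The discriminant is 1 + 8·990 = 7921, and √7921 = 89.
So n = (-1 + 89) / 2 = 88/2 = 44.

44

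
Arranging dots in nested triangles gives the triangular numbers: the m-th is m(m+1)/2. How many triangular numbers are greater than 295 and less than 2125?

41

The n-th triangular number is n(n+1)/2.
Smallest index with value > 295: n = 24 (giving 300).
Largest index with value < 2125: n = 64 (giving 2080).
Indices 24 through 64: 41 terms.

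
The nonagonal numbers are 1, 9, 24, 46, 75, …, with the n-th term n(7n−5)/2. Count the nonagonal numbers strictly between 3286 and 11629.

The n-th nonagonal number is n(7n−5)/2.
Smallest index with value > 3286: n = 32 (giving 3504).
Largest index with value < 11629: n = 57 (giving 11229).
Indices 32 through 57: 26 terms.

26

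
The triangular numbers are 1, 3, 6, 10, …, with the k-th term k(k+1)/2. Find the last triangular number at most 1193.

Solve n(n+1)/2 ≤ 1193 for integer n.
n = 48 gives 1176 ≤ 1193, while n = 49 gives 1225 > 1193; so the answer is 1176.

1176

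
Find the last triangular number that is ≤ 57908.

57630

Solve n(n+1)/2 ≤ 57908 for integer n.
n = 339 gives 57630 ≤ 57908, while n = 340 gives 57970 > 57908; so the answer is 57630.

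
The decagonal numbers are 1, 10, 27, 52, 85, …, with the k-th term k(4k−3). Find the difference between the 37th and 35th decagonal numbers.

570

37·(4·37 − 3) = 5365 and 35·(4·35 − 3) = 4795.
Difference: 5365 − 4795 = 570.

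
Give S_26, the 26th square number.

The 26th square number is n² with n = 26.
26² = 676.

676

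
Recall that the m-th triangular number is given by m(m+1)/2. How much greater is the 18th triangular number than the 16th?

35

18·19/2 = 171 and 16·17/2 = 136.
Difference: 171 − 136 = 35.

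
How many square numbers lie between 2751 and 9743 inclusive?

46

The n-th square number is n².
Smallest index with value ≥ 2751: n = 53 (giving 2809).
Largest index with value ≤ 9743: n = 98 (giving 9604).
Indices 53 through 98: 46 terms.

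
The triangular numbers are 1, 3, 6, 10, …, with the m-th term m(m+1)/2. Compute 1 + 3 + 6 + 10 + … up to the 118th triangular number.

280840

Σ i(i+1)/2 = (Σi² + Σi) / 2 over i = 1..118.
Σi = 7021 and Σi² = 554659.
(1·554659 + 1·7021) / 2 = 561680/2 = 280840.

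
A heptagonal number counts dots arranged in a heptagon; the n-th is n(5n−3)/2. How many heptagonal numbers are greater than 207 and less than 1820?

18

The n-th heptagonal number is n(5n−3)/2.
Smallest index with value > 207: n = 10 (giving 235).
Largest index with value < 1820: n = 27 (giving 1782).
Indices 10 through 27: 18 terms.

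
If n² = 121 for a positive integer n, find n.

We need n² = 121, so n = √121 = 11.

11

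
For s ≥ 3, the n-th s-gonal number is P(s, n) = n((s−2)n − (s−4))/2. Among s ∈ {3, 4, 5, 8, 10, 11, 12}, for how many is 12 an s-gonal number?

s = 3: P(3, 4) = 10 and P(3, 5) = 15; 12 is not s-gonal.
s = 4: P(4, 3) = 9 and P(4, 4) = 16; 12 is not s-gonal.
s = 5: P(5, 3) = 12. ✓
s = 8: P(8, 2) = 8 and P(8, 3) = 21; 12 is not s-gonal.
s = 10: P(10, 2) = 10 and P(10, 3) = 27; 12 is not s-gonal.
s = 11: P(11, 2) = 11 and P(11, 3) = 30; 12 is not s-gonal.
s = 12: P(12, 2) = 12. ✓
Hits: s ∈ {5, 12} → 2.

2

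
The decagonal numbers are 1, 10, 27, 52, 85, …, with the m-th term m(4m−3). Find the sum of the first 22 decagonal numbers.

Σ i(4i−3) = 4Σi² − 3Σi over i = 1..22.
Σi = 253 and Σi² = 3795.
4·3795 − 3·253 = 14421.

14421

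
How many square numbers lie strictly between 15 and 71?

The n-th square number is n².
Smallest index with value > 15: n = 4 (giving 16).
Largest index with value < 71: n = 8 (giving 64).
Indices 4 through 8: 5 terms.

5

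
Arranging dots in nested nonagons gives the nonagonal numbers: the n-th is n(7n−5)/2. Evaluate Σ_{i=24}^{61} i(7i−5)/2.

Σ i(7i−5)/2 = (7Σi² − 5Σi) / 2 over i = 24..61.
Σi = 1891 − 276 = 1615 and Σi² = 77531 − 4324 = 73207.
(7·73207 − 5·1615) / 2 = 504374/2 = 252187.

252187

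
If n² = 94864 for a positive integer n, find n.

308

We need n² = 94864, so n = √94864 = 308.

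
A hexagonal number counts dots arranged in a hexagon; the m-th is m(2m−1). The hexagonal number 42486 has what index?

Set n(2n−1) = 42486, giving 2n² − n − 42486 = 0.
The discriminant is 1 + 8·42486 = 339889, and √339889 = 583.
So n = (1 + 583) / 4 = 584/4 = 146.

146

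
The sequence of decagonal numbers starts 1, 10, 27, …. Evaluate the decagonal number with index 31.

3751

The 31st decagonal number is n(4n−3) with n = 31.
31·(4·31 − 3) = 31·121 = 3751.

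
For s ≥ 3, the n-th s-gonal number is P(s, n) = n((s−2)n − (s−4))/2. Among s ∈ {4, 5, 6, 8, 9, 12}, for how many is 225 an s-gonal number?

2

s = 4: P(4, 15) = 225. ✓
s = 5: P(5, 12) = 210 and P(5, 13) = 247; 225 is not s-gonal.
s = 6: P(6, 10) = 190 and P(6, 11) = 231; 225 is not s-gonal.
s = 8: P(8, 9) = 225. ✓
s = 9: P(9, 8) = 204 and P(9, 9) = 261; 225 is not s-gonal.
s = 12: P(12, 7) = 217 and P(12, 8) = 288; 225 is not s-gonal.
Hits: s ∈ {4, 8} → 2.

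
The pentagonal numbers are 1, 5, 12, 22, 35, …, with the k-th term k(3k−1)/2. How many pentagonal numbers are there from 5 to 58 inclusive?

5

The n-th pentagonal number is n(3n−1)/2.
Smallest index with value ≥ 5: n = 2 (giving 5).
Largest index with value ≤ 58: n = 6 (giving 51).
Indices 2 through 6: 5 terms.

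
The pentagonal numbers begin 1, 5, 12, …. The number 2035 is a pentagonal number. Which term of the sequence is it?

37

Set n(3n−1)/2 = 2035, giving 3n² − n − 4070 = 0.
The discriminant is 1 + 24·2035 = 48841, and √48841 = 221.
So n = (1 + 221) / 6 = 222/6 = 37.
Check: 37·(3·37 − 1)/2 = 2035. ✓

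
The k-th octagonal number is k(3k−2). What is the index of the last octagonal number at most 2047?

26

Solve n(3n−2) ≤ 2047 for integer n.
n = 26 gives 1976 ≤ 2047, while n = 27 gives 2133 > 2047; so the answer is index 26.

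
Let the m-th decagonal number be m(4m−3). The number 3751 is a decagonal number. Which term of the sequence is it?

Set n(4n−3) = 3751, giving 4n² − 3n − 3751 = 0.
The discriminant is 9 + 16·3751 = 60025, and √60025 = 245.
So n = (3 + 245) / 8 = 248/8 = 31.

31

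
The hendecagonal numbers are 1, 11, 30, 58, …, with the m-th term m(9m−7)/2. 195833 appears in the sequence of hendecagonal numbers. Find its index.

209

Set n(9n−7)/2 = 195833, giving 9n² − 7n − 391666 = 0.
So n = (7 + 3755) / 18 = 3762/18 = 209.
Check: 209·(9·209 − 7)/2 = 195833. ✓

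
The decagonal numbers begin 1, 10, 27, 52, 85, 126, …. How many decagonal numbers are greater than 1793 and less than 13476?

The n-th decagonal number is n(4n−3).
Smallest index with value > 1793: n = 22 (giving 1870).
Largest index with value < 13476: n = 58 (giving 13282).
Indices 22 through 58: 37 terms.

37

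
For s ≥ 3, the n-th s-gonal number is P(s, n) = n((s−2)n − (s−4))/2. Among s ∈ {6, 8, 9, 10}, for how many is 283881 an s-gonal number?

1

s = 6: P(6, 377) = 283881. ✓
s = 8: P(8, 307) = 282133 and P(8, 308) = 283976; 283881 is not s-gonal.
s = 9: P(9, 285) = 283575 and P(9, 286) = 285571; 283881 is not s-gonal.
s = 10: P(10, 266) = 282226 and P(10, 267) = 284355; 283881 is not s-gonal.
Hits: s ∈ {6} → 1.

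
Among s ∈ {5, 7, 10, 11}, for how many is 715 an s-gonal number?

2

s = 5: P(5, 22) = 715. ✓
s = 7: P(7, 17) = 697 and P(7, 18) = 783; 715 is not s-gonal.
s = 10: P(10, 13) = 637 and P(10, 14) = 742; 715 is not s-gonal.
s = 11: P(11, 13) = 715. ✓
Hits: s ∈ {5, 11} → 2.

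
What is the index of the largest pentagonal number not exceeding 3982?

Solve n(3n−1)/2 ≤ 3982 for integer n.
n = 51 gives 3876 ≤ 3982, while n = 52 gives 4030 > 3982; so the answer is index 51.

51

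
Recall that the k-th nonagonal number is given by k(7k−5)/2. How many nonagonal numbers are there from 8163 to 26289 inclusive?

39

The n-th nonagonal number is n(7n−5)/2.
Smallest index with value ≥ 8163: n = 49 (giving 8281).
Largest index with value ≤ 26289: n = 87 (giving 26274).
Indices 49 through 87: 39 terms.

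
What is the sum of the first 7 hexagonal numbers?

Σ i(2i−1) = 2Σi² − Σi over i = 1..7.
Σi = 28 and Σi² = 140.
2·140 − 1·28 = 252.

252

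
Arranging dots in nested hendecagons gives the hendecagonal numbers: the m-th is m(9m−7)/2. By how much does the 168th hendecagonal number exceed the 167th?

Consecutive hendecagonal numbers differ by 9n − 8: here 9·168 − 8 = 1504.

1504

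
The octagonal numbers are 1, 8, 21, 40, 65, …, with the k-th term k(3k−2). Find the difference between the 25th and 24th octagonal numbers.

Consecutive octagonal numbers differ by 6n − 5: here 6·25 − 5 = 145.

145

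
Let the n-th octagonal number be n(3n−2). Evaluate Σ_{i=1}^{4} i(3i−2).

70

Σ i(3i−2) = 3Σi² − 2Σi over i = 1..4.
Σi = 10 and Σi² = 30.
3·30 − 2·10 = 70.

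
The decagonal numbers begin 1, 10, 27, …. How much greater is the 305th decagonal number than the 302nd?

7275

305·(4·305 − 3) = 371185 and 302·(4·302 − 3) = 363910.
Difference: 371185 − 363910 = 7275.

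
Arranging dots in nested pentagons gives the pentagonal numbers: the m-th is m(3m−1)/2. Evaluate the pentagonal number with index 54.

4347

54·(3·54 − 1)/2 = 54·161/2 = 4347.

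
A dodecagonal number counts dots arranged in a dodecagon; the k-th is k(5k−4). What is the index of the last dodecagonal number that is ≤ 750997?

Solve n(5n−4) ≤ 750997 for integer n.
n = 387 gives 747297 ≤ 750997, while n = 388 gives 751168 > 750997; so the answer is index 387.

387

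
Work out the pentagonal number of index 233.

81317

The 233rd pentagonal number is n(3n−1)/2 with n = 233.
233·(3·233 − 1)/2 = 233·698/2 = 233·349 = 81317.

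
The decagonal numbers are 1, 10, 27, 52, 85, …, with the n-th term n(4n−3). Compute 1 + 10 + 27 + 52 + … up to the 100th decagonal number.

1338250

Σ i(4i−3) = 4Σi² − 3Σi over i = 1..100.
Σi = 5050 and Σi² = 338350.
4·338350 − 3·5050 = 1338250.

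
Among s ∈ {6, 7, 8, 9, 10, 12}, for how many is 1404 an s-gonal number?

s = 6: P(6, 26) = 1326 and P(6, 27) = 1431; 1404 is not s-gonal.
s = 7: P(7, 24) = 1404. ✓
s = 8: P(8, 21) = 1281 and P(8, 22) = 1408; 1404 is not s-gonal.
s = 9: P(9, 20) = 1350 and P(9, 21) = 1491; 1404 is not s-gonal.
s = 10: P(10, 19) = 1387 and P(10, 20) = 1540; 1404 is not s-gonal.
s = 12: P(12, 17) = 1377 and P(12, 18) = 1548; 1404 is not s-gonal.
Hits: s ∈ {7} → 1.

1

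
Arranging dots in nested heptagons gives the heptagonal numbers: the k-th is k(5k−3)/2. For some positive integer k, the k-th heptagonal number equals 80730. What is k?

Set n(5n−3)/2 = 80730, giving 5n² − 3n − 161460 = 0.
So n = (3 + 1797) / 10 = 1800/10 = 180.
Check: 180·(5·180 − 3)/2 = 80730. ✓

180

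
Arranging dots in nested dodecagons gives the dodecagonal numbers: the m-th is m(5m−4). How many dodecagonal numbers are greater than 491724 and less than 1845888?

293

The n-th dodecagonal number is n(5n−4).
Smallest index with value > 491724: n = 315 (giving 494865).
Largest index with value < 1845888: n = 607 (giving 1839817).
Indices 315 through 607: 293 terms.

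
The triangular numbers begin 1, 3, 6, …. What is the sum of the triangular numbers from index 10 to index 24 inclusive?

Σ i(i+1)/2 = (Σi² + Σi) / 2 over i = 10..24.
Σi = 300 − 45 = 255 and Σi² = 4900 − 285 = 4615.
(1·4615 + 1·255) / 2 = 4870/2 = 2435.

2435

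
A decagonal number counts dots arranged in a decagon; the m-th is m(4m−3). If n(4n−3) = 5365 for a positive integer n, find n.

Set n(4n−3) = 5365, giving 4n² − 3n − 5365 = 0.
So n = (3 + 293) / 8 = 296/8 = 37.

37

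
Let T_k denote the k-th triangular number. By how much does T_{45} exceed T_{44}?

45

Consecutive triangular numbers differ by n: T_{45} − T_{44} = 45.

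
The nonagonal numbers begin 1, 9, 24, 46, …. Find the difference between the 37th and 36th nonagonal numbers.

253

Consecutive nonagonal numbers differ by 7n − 6: here 7·37 − 6 = 253.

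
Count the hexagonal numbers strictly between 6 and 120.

5

The n-th hexagonal number is n(2n−1).
Smallest index with value > 6: n = 3 (giving 15).
Largest index with value < 120: n = 7 (giving 91).
Indices 3 through 7: 5 terms.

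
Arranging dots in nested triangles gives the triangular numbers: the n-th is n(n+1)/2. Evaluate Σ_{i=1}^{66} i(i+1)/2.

50116

Σ i(i+1)/2 = (Σi² + Σi) / 2 over i = 1..66.
Σi = 2211 and Σi² = 98021.
(1·98021 + 1·2211) / 2 = 100232/2 = 50116.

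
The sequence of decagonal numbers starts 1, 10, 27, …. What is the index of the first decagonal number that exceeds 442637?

334

Solve n(4n−3) > 442637 for integer n.
The largest n with value ≤ 442637 is 333 (since 442557 ≤ 442637 < 445222), so the first above is n = 334, value 445222.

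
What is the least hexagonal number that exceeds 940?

Solve n(2n−1) > 940 for integer n.
The largest n with value ≤ 940 is 21 (since 861 ≤ 940 < 946), so the first above is n = 22, value 946.

946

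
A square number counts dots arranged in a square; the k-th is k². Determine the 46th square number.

2116

The 46th square number is n² with n = 46.
46² = 2116.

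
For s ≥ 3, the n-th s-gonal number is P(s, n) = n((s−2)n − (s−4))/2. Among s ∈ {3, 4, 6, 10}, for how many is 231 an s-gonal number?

2

s = 3: P(3, 21) = 231. ✓
s = 4: P(4, 15) = 225 and P(4, 16) = 256; 231 is not s-gonal.
s = 6: P(6, 11) = 231. ✓
s = 10: P(10, 7) = 175 and P(10, 8) = 232; 231 is not s-gonal.
Hits: s ∈ {3, 6} → 2.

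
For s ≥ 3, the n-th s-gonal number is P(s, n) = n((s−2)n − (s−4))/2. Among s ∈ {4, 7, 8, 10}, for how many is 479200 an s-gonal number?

s = 4: P(4, 692) = 478864 and P(4, 693) = 480249; 479200 is not s-gonal.
s = 7: P(7, 438) = 478953 and P(7, 439) = 481144; 479200 is not s-gonal.
s = 8: P(8, 400) = 479200. ✓
s = 10: P(10, 346) = 477826 and P(10, 347) = 480595; 479200 is not s-gonal.
Hits: s ∈ {8} → 1.

1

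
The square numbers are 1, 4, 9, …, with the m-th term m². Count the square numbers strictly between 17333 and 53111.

The n-th square number is n².
Smallest index with value > 17333: n = 132 (giving 17424).
Largest index with value < 53111: n = 230 (giving 52900).
Indices 132 through 230: 99 terms.

99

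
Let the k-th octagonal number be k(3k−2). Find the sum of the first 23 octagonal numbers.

Σ i(3i−2) = 3Σi² − 2Σi over i = 1..23.
Σi = 276 and Σi² = 4324.
3·4324 − 2·276 = 12420.

12420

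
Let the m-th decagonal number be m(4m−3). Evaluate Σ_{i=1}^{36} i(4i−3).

62826

Σ i(4i−3) = 4Σi² − 3Σi over i = 1..36.
Σi = 666 and Σi² = 16206.
4·16206 − 3·666 = 62826.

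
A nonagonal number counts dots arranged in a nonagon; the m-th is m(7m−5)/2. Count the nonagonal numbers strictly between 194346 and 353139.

81

The n-th nonagonal number is n(7n−5)/2.
Smallest index with value > 194346: n = 237 (giving 195999).
Largest index with value < 353139: n = 317 (giving 350919).
Indices 237 through 317: 81 terms.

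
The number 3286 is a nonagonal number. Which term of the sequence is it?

Set n(7n−5)/2 = 3286, giving 7n² − 5n − 6572 = 0.
The discriminant is 25 + 56·3286 = 184041, and √184041 = 429.
So n = (5 + 429) / 14 = 434/14 = 31.
Check: 31·(7·31 − 5)/2 = 3286. ✓

31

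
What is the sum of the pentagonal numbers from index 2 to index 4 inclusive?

39

Σ i(3i−1)/2 = (3Σi² − Σi) / 2 over i = 2..4.
Σi = 10 − 1 = 9 and Σi² = 30 − 1 = 29.
(3·29 − 1·9) / 2 = 78/2 = 39.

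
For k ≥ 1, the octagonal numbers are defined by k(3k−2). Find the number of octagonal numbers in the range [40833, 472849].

281

The n-th octagonal number is n(3n−2).
Smallest index with value ≥ 40833: n = 117 (giving 40833).
Largest index with value ≤ 472849: n = 397 (giving 472033).
Indices 117 through 397: 281 terms.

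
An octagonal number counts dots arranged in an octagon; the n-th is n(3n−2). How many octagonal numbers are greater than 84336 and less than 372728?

The n-th octagonal number is n(3n−2).
Smallest index with value > 84336: n = 169 (giving 85345).
Largest index with value < 372728: n = 352 (giving 371008).
Indices 169 through 352: 184 terms.

184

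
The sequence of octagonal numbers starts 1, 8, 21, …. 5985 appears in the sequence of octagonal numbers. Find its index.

Set n(3n−2) = 5985, giving 3n² − 2n − 5985 = 0.
So n = (2 + 268) / 6 = 270/6 = 45.

45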